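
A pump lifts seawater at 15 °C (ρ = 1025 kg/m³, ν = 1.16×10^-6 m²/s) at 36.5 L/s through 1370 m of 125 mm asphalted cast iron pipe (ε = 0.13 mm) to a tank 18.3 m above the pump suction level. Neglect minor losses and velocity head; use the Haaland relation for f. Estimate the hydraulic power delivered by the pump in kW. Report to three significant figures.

P_hyd ≈ 44.2 kW

V = 4Q/(πD²) = 2.974 m/s; Re = 3.21×10^5; ε/D = 0.00104; f = 0.02064
h_f = f(L/D)V²/2g = 102.0 m
Total head H = z + h_f = 18.3 + 102.0 = 120.3 m
P_hyd = ρgQH = 1025·9.81·0.0365·120.3 = 44.15 kW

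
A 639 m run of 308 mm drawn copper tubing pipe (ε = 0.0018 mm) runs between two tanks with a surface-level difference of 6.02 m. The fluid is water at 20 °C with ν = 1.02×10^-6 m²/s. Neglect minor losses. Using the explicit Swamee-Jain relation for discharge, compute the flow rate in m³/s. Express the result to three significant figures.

Swamee-Jain (Type II): Q = -0.965·√(gD⁵h_f/L)·ln[ε/(3.7D) + √(3.17ν²L/(gD³h_f))]
√(gD⁵h_f/L) = √(9.81·0.308⁵·6.02/639) = 0.01601
ε/(3.7D) = 1.58×10^-6; √(3.17ν²L/(gD³h_f)) = 3.49×10^-5
Q = -0.965·0.01601·ln(3.653×10^-5) = 0.1578 m³/s
Check: V = 2.12 m/s, Re = 6.40×10^5, f = 0.01264, h_f = 6.00 m ≈ 6.02 m ✓

Q ≈ 0.158 m³/s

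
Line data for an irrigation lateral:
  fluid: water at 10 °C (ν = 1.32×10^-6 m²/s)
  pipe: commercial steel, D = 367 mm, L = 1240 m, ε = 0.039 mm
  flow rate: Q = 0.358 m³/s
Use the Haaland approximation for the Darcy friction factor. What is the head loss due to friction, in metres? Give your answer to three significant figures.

h_f ≈ 26.6 m

V = 4Q/(πD²) = 4·0.358/(π·0.367²) = 3.384 m/s
Re = VD/ν = 3.384·0.367/1.32×10^-6 = 9.41×10^5 → turbulent
ε/D = 0.039/367 = 1.06×10^-4
Haaland: f = 0.01348
h_f = f(L/D)V²/(2g) = 0.01348·(1240/0.367)·3.384²/(2·9.81) = 26.59 m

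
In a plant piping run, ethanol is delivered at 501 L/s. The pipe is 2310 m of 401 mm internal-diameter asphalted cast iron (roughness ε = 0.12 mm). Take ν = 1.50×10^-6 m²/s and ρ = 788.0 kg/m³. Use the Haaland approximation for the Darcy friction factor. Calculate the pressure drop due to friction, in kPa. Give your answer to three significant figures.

V = 4Q/(πD²) = 4·0.501/(π·0.401²) = 3.967 m/s
Re = VD/ν = 3.967·0.401/1.50×10^-6 = 1.06×10^6 → turbulent
ε/D = 0.12/401 = 2.99×10^-4
Haaland: f = 0.01556
h_f = f(L/D)V²/(2g) = 0.01556·(2310/0.401)·3.967²/(2·9.81) = 71.90 m
Δp = ρg·h_f = 788.0·9.81·71.90 = 555.8 kPa

Δp ≈ 556 kPa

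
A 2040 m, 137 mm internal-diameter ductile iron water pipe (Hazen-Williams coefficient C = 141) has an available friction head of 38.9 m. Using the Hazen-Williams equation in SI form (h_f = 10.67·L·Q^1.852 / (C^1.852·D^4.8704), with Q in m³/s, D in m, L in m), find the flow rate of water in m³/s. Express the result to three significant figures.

Rearranging: Q = [h_f·C^1.852·D^4.8704 / (10.67·L)]^(1/1.852)
Q = [38.9·141^1.852·0.137^4.8704 / (10.67·2040)]^0.540 = 0.02485 m³/s

Q ≈ 0.0248 m³/s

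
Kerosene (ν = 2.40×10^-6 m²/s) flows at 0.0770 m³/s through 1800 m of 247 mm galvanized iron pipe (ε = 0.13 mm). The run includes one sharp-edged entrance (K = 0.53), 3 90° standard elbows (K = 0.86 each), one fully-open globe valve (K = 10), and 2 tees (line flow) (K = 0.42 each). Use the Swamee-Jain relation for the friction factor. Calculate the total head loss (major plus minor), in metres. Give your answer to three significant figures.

H_L ≈ 20.5 m

V = 4Q/(πD²) = 1.607 m/s; V²/2g = 0.1316 m
Re = 1.65×10^5, ε/D = 5.26×10^-4 → f = 0.01941 (Swamee-Jain)
Major: h_f = f(L/D)·V²/2g = 0.01941·7287·0.1316 = 18.62 m
Minor: ΣK = 13.9; h_m = ΣK·V²/2g = 1.836 m
Total H_L = 18.62 + 1.836 = 20.45 m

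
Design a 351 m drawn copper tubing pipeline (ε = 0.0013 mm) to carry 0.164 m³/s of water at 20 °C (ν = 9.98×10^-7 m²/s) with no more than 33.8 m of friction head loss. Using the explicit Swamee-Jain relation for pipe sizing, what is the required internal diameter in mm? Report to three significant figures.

Swamee-Jain (Type III): D = 0.66·[ε^1.25·(LQ²/(gh_f))^4.75 + ν·Q^9.4·(L/(gh_f))^5.2]^0.04
LQ²/(gh_f) = 0.02847; L/(gh_f) = 1.059
Term 1 = ε^1.25·(…)^4.75 = 2.00×10^-15; Term 2 = ν·Q^9.4·(…)^5.2 = 5.59×10^-14
D = 0.66·(2.00×10^-15 + 5.59×10^-14)^0.04 = 0.1950 m = 195 mm
Check: V = 5.49 m/s, Re = 1.07×10^6, f = 0.01164, h_f = 32.2 m ≈ 33.8 m ✓

D ≈ 195 mm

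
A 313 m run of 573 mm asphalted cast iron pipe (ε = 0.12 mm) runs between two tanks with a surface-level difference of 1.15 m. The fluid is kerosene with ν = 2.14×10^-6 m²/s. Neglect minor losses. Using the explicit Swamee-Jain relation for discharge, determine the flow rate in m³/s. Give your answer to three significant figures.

Swamee-Jain (Type II): Q = -0.965·√(gD⁵h_f/L)·ln[ε/(3.7D) + √(3.17ν²L/(gD³h_f))]
√(gD⁵h_f/L) = √(9.81·0.573⁵·1.15/313) = 0.04718
ε/(3.7D) = 5.66×10^-5; √(3.17ν²L/(gD³h_f)) = 4.63×10^-5
Q = -0.965·0.04718·ln(1.029×10^-4) = 0.4181 m³/s
Check: V = 1.62 m/s, Re = 4.34×10^5, f = 0.01579, h_f = 1.16 m ≈ 1.15 m ✓

Q ≈ 0.418 m³/s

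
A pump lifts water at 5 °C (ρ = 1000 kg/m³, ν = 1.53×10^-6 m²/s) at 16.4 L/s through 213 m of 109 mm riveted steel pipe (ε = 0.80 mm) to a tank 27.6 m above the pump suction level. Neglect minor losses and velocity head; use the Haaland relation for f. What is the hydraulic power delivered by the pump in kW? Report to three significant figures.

P_hyd ≈ 6.16 kW

V = 4Q/(πD²) = 1.758 m/s; Re = 1.25×10^5; ε/D = 0.00734; f = 0.03484
h_f = f(L/D)V²/2g = 10.72 m
Total head H = z + h_f = 27.6 + 10.72 = 38.32 m
P_hyd = ρgQH = 1000·9.81·0.0164·38.32 = 6.165 kW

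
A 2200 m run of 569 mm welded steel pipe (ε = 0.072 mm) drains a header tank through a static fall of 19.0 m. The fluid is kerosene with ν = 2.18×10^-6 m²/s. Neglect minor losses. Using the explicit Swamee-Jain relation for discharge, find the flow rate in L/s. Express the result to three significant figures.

Swamee-Jain (Type II): Q = -0.965·√(gD⁵h_f/L)·ln[ε/(3.7D) + √(3.17ν²L/(gD³h_f))]
√(gD⁵h_f/L) = √(9.81·0.569⁵·19.0/2200) = 0.07109
ε/(3.7D) = 3.42×10^-5; √(3.17ν²L/(gD³h_f)) = 3.11×10^-5
Q = -0.965·0.07109·ln(6.527×10^-5) = 0.6611 m³/s
Check: V = 2.60 m/s, Re = 6.79×10^5, f = 0.01433, h_f = 19.1 m ≈ 19.0 m ✓

Q ≈ 661 L/s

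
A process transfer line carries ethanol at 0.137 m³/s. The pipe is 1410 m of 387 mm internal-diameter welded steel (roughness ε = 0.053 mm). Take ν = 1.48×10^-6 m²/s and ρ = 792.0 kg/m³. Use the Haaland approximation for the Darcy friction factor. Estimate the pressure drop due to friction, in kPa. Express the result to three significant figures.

V = 4Q/(πD²) = 4·0.137/(π·0.387²) = 1.165 m/s
Re = VD/ν = 1.165·0.387/1.48×10^-6 = 3.05×10^5 → turbulent
ε/D = 0.053/387 = 1.37×10^-4
Haaland: f = 0.01552
h_f = f(L/D)V²/(2g) = 0.01552·(1410/0.387)·1.165²/(2·9.81) = 3.909 m
Δp = ρg·h_f = 792.0·9.81·3.909 = 30.37 kPa

Δp ≈ 30.4 kPa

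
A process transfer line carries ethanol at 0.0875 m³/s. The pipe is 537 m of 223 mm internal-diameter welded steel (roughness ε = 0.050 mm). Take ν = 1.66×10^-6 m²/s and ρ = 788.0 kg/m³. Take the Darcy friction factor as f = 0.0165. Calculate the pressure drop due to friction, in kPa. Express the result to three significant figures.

Δp ≈ 78.6 kPa

V = 4Q/(πD²) = 4·0.0875/(π·0.223²) = 2.240 m/s
h_f = f(L/D)V²/(2g) = 0.01650·(537/0.223)·2.240²/(2·9.81) = 10.16 m
Δp = ρg·h_f = 788.0·9.81·10.16 = 78.57 kPa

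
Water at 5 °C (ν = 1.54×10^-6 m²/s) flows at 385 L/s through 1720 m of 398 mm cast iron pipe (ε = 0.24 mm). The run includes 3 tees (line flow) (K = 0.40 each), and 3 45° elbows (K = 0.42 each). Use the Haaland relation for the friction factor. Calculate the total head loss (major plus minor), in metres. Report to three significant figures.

H_L ≈ 39.0 m

V = 4Q/(πD²) = 3.095 m/s; V²/2g = 0.4881 m
Re = 8.00×10^5, ε/D = 6.03×10^-4 → f = 0.01794 (Haaland)
Major: h_f = f(L/D)·V²/2g = 0.01794·4322·0.4881 = 37.83 m
Minor: ΣK = 2.46; h_m = ΣK·V²/2g = 1.201 m
Total H_L = 37.83 + 1.201 = 39.03 m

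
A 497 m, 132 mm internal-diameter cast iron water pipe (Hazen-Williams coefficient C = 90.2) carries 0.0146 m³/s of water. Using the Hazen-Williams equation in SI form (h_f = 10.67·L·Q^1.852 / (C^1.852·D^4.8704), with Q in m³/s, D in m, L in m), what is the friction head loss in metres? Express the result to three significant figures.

h_f ≈ 9.71 m

h_f = 10.67·497·0.0146^1.852 / (90.2^1.852·0.132^4.8704) = 9.705 m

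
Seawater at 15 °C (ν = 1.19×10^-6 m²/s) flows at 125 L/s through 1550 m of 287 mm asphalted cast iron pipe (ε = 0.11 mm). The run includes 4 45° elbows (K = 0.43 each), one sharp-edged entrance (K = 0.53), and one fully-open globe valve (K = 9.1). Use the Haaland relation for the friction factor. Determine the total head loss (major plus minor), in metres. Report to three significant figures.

V = 4Q/(πD²) = 1.932 m/s; V²/2g = 0.1903 m
Re = 4.66×10^5, ε/D = 3.83×10^-4 → f = 0.01685 (Haaland)
Major: h_f = f(L/D)·V²/2g = 0.01685·5401·0.1903 = 17.32 m
Minor: ΣK = 11.3; h_m = ΣK·V²/2g = 2.160 m
Total H_L = 17.32 + 2.160 = 19.48 m

H_L ≈ 19.5 m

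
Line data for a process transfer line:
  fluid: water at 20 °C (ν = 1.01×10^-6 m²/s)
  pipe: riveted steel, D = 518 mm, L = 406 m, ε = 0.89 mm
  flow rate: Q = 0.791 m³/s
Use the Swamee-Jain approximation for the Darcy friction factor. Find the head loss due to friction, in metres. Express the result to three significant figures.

h_f ≈ 12.8 m

V = 4Q/(πD²) = 4·0.791/(π·0.518²) = 3.753 m/s
Re = VD/ν = 3.753·0.518/1.01×10^-6 = 1.93×10^6 → turbulent
ε/D = 0.89/518 = 0.00172
Swamee-Jain: f = 0.02266
h_f = f(L/D)V²/(2g) = 0.02266·(406/0.518)·3.753²/(2·9.81) = 12.75 m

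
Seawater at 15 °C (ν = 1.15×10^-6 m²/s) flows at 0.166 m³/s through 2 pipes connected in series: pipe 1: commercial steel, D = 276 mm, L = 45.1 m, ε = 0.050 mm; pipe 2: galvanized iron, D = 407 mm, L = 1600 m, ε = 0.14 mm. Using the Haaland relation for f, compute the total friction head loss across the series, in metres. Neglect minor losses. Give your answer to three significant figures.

H ≈ 6.36 m

Pipe 1: V = 2.775 m/s, Re = 6.66×10^5, ε/D = 1.81×10^-4, f = 0.01477, h_1 = f(L/D)V²/2g = 0.9467 m
Pipe 2: V = 1.276 m/s, Re = 4.52×10^5, ε/D = 3.44×10^-4, f = 0.01660, h_2 = f(L/D)V²/2g = 5.415 m
Series → Q common, losses add: H = Σh = 6.362 m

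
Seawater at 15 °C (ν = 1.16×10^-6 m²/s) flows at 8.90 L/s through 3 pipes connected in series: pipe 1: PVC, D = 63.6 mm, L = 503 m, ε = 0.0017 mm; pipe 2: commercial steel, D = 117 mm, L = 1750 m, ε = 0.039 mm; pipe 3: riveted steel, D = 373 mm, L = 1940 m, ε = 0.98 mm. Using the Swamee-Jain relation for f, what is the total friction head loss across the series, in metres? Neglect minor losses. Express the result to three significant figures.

H ≈ 63.0 m

Pipe 1: V = 2.801 m/s, Re = 1.54×10^5, ε/D = 2.67×10^-5, f = 0.01657, h_1 = f(L/D)V²/2g = 52.43 m
Pipe 2: V = 0.8278 m/s, Re = 8.35×10^4, ε/D = 3.33×10^-4, f = 0.02020, h_2 = f(L/D)V²/2g = 10.55 m
Pipe 3: V = 0.08145 m/s, Re = 2.62×10^4, ε/D = 0.00263, f = 0.03013, h_3 = f(L/D)V²/2g = 0.05298 m
Series → Q common, losses add: H = Σh = 63.03 m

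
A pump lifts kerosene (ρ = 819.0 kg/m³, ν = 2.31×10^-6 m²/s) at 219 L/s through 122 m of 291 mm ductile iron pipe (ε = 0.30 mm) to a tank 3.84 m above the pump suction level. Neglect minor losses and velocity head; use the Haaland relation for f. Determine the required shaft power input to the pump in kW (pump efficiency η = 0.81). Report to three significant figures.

P_shaft ≈ 18.6 kW

V = 4Q/(πD²) = 3.293 m/s; Re = 4.15×10^5; ε/D = 0.00103; f = 0.02043
h_f = f(L/D)V²/2g = 4.734 m
Total head H = z + h_f = 3.84 + 4.734 = 8.574 m
P_hyd = ρgQH = 819.0·9.81·0.219·8.574 = 15.09 kW
P_shaft = P_hyd/η = 15.09/0.81 = 18.63 kW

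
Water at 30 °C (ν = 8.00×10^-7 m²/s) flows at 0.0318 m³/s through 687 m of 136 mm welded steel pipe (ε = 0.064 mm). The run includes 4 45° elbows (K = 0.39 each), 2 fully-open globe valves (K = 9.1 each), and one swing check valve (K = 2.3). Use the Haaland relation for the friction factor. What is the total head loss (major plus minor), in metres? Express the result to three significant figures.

H_L ≈ 27.2 m

V = 4Q/(πD²) = 2.189 m/s; V²/2g = 0.2442 m
Re = 3.72×10^5, ε/D = 4.71×10^-4 → f = 0.01766 (Haaland)
Major: h_f = f(L/D)·V²/2g = 0.01766·5051·0.2442 = 21.79 m
Minor: ΣK = 22.1; h_m = ΣK·V²/2g = 5.388 m
Total H_L = 21.79 + 5.388 = 27.17 m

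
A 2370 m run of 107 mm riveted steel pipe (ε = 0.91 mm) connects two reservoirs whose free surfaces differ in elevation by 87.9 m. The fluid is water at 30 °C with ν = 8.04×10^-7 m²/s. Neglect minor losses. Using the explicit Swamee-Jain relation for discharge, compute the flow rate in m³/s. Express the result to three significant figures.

Q ≈ 0.0132 m³/s

Swamee-Jain (Type II): Q = -0.965·√(gD⁵h_f/L)·ln[ε/(3.7D) + √(3.17ν²L/(gD³h_f))]
√(gD⁵h_f/L) = √(9.81·0.107⁵·87.9/2370) = 0.002259
ε/(3.7D) = 0.00230; √(3.17ν²L/(gD³h_f)) = 6.78×10^-5
Q = -0.965·0.002259·ln(0.002366) = 0.01318 m³/s
Check: V = 1.47 m/s, Re = 1.95×10^5, f = 0.03642, h_f = 88.3 m ≈ 87.9 m ✓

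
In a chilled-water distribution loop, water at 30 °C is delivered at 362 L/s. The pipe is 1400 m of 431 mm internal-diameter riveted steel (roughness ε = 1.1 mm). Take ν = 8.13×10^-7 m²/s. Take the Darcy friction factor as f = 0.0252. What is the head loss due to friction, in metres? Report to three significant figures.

V = 4Q/(πD²) = 4·0.362/(π·0.431²) = 2.481 m/s
h_f = f(L/D)V²/(2g) = 0.02520·(1400/0.431)·2.481²/(2·9.81) = 25.69 m

h_f ≈ 25.7 m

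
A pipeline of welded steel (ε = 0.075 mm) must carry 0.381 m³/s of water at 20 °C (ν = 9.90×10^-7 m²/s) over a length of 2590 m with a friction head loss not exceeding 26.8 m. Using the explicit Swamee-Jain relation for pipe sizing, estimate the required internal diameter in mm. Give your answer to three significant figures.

Swamee-Jain (Type III): D = 0.66·[ε^1.25·(LQ²/(gh_f))^4.75 + ν·Q^9.4·(L/(gh_f))^5.2]^0.04
LQ²/(gh_f) = 1.430; L/(gh_f) = 9.851
Term 1 = ε^1.25·(…)^4.75 = 3.82×10^-5; Term 2 = ν·Q^9.4·(…)^5.2 = 1.67×10^-5
D = 0.66·(3.82×10^-5 + 1.67×10^-5)^0.04 = 0.4458 m = 446 mm
Check: V = 2.44 m/s, Re = 1.10×10^6, f = 0.01433, h_f = 25.3 m ≈ 26.8 m ✓

D ≈ 446 mm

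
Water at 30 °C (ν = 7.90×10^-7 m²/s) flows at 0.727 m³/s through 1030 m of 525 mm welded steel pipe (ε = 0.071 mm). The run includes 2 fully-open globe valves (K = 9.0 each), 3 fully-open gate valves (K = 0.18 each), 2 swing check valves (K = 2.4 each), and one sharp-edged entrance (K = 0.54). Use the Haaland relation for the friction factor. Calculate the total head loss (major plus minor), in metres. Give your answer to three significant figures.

V = 4Q/(πD²) = 3.358 m/s; V²/2g = 0.5748 m
Re = 2.23×10^6, ε/D = 1.35×10^-4 → f = 0.01326 (Haaland)
Major: h_f = f(L/D)·V²/2g = 0.01326·1962·0.5748 = 14.95 m
Minor: ΣK = 23.9; h_m = ΣK·V²/2g = 13.73 m
Total H_L = 14.95 + 13.73 = 28.68 m

H_L ≈ 28.7 m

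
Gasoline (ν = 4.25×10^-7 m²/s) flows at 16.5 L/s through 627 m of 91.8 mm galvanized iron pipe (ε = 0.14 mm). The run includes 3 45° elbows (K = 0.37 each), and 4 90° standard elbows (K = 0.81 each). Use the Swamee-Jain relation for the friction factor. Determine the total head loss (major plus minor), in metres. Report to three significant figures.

V = 4Q/(πD²) = 2.493 m/s; V²/2g = 0.3168 m
Re = 5.38×10^5, ε/D = 0.00153 → f = 0.02235 (Swamee-Jain)
Major: h_f = f(L/D)·V²/2g = 0.02235·6830·0.3168 = 48.34 m
Minor: ΣK = 4.35; h_m = ΣK·V²/2g = 1.378 m
Total H_L = 48.34 + 1.378 = 49.72 m

H_L ≈ 49.7 m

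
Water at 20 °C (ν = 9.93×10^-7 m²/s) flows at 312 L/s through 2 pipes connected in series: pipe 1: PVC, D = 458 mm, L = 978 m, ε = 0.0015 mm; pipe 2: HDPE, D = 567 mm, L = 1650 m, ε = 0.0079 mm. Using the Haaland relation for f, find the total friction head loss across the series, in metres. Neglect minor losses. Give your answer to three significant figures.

Pipe 1: V = 1.894 m/s, Re = 8.73×10^5, ε/D = 3.28×10^-6, f = 0.01190, h_1 = f(L/D)V²/2g = 4.646 m
Pipe 2: V = 1.236 m/s, Re = 7.06×10^5, ε/D = 1.39×10^-5, f = 0.01250, h_2 = f(L/D)V²/2g = 2.831 m
Series → Q common, losses add: H = Σh = 7.477 m

H ≈ 7.48 m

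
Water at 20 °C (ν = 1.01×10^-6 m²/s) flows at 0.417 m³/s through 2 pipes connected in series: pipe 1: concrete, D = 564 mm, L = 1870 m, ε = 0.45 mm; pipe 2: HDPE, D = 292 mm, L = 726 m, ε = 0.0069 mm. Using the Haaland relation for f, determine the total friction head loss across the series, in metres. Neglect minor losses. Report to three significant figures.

Pipe 1: V = 1.669 m/s, Re = 9.32×10^5, ε/D = 7.98×10^-4, f = 0.01897, h_1 = f(L/D)V²/2g = 8.932 m
Pipe 2: V = 6.227 m/s, Re = 1.80×10^6, ε/D = 2.36×10^-5, f = 0.01117, h_2 = f(L/D)V²/2g = 54.90 m
Series → Q common, losses add: H = Σh = 63.83 m

H ≈ 63.8 m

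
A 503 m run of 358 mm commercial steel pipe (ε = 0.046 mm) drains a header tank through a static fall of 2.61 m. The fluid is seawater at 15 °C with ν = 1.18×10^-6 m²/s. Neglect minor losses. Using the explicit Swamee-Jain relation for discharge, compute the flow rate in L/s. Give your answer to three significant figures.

Q ≈ 158 L/s

Swamee-Jain (Type II): Q = -0.965·√(gD⁵h_f/L)·ln[ε/(3.7D) + √(3.17ν²L/(gD³h_f))]
√(gD⁵h_f/L) = √(9.81·0.358⁵·2.61/503) = 0.01730
ε/(3.7D) = 3.47×10^-5; √(3.17ν²L/(gD³h_f)) = 4.35×10^-5
Q = -0.965·0.01730·ln(7.820×10^-5) = 0.1579 m³/s
Check: V = 1.57 m/s, Re = 4.76×10^5, f = 0.01487, h_f = 2.62 m ≈ 2.61 m ✓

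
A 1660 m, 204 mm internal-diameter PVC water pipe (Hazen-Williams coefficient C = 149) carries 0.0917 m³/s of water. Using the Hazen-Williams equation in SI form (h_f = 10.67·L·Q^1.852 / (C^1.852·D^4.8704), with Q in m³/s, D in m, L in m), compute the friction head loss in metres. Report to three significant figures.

h_f = 10.67·1660·0.0917^1.852 / (149^1.852·0.204^4.8704) = 46.15 m

h_f ≈ 46.2 m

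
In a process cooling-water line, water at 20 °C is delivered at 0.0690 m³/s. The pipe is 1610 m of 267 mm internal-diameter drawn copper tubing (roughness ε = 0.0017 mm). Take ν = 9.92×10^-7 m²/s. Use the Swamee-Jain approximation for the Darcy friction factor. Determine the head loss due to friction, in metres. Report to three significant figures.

V = 4Q/(πD²) = 4·0.0690/(π·0.267²) = 1.232 m/s
Re = VD/ν = 1.232·0.267/9.92×10^-7 = 3.32×10^5 → turbulent
ε/D = 0.0017/267 = 6.37×10^-6
Swamee-Jain: f = 0.01419
h_f = f(L/D)V²/(2g) = 0.01419·(1610/0.267)·1.232²/(2·9.81) = 6.622 m

h_f ≈ 6.62 m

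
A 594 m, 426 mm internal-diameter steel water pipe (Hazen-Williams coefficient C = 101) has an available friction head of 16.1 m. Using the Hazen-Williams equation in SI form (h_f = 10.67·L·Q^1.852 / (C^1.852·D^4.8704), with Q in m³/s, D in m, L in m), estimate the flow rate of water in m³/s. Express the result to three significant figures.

Rearranging: Q = [h_f·C^1.852·D^4.8704 / (10.67·L)]^(1/1.852)
Q = [16.1·101^1.852·0.426^4.8704 / (10.67·594)]^0.540 = 0.4251 m³/s

Q ≈ 0.425 m³/s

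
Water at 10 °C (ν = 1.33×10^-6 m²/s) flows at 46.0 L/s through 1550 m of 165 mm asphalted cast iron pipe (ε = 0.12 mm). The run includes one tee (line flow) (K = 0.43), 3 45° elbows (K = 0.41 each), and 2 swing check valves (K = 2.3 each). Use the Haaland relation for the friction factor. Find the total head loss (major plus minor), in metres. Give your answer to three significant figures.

V = 4Q/(πD²) = 2.151 m/s; V²/2g = 0.2359 m
Re = 2.67×10^5, ε/D = 7.27×10^-4 → f = 0.01940 (Haaland)
Major: h_f = f(L/D)·V²/2g = 0.01940·9394·0.2359 = 43.00 m
Minor: ΣK = 6.26; h_m = ΣK·V²/2g = 1.477 m
Total H_L = 43.00 + 1.477 = 44.47 m

H_L ≈ 44.5 m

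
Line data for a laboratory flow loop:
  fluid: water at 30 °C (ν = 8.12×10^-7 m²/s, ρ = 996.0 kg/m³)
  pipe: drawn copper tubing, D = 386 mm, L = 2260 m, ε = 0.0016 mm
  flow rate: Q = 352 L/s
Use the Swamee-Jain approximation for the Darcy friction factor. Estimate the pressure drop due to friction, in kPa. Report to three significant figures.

Δp ≈ 292 kPa

V = 4Q/(πD²) = 4·0.352/(π·0.386²) = 3.008 m/s
Re = VD/ν = 3.008·0.386/8.12×10^-7 = 1.43×10^6 → turbulent
ε/D = 0.0016/386 = 4.15×10^-6
Swamee-Jain: f = 0.01107
h_f = f(L/D)V²/(2g) = 0.01107·(2260/0.386)·3.008²/(2·9.81) = 29.89 m
Δp = ρg·h_f = 996.0·9.81·29.89 = 292.0 kPa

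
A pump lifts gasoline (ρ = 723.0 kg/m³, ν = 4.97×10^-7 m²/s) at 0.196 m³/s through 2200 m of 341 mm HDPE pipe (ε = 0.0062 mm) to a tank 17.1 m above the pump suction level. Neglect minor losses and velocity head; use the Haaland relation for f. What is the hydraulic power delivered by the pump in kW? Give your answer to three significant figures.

P_hyd ≈ 47.6 kW

V = 4Q/(πD²) = 2.146 m/s; Re = 1.47×10^6; ε/D = 1.82×10^-5; f = 0.01131
h_f = f(L/D)V²/2g = 17.13 m
Total head H = z + h_f = 17.1 + 17.13 = 34.23 m
P_hyd = ρgQH = 723.0·9.81·0.196·34.23 = 47.58 kW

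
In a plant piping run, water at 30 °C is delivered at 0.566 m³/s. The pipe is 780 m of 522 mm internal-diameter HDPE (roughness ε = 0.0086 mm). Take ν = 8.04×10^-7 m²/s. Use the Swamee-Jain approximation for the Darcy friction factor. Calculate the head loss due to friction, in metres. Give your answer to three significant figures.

V = 4Q/(πD²) = 4·0.566/(π·0.522²) = 2.645 m/s
Re = VD/ν = 2.645·0.522/8.04×10^-7 = 1.72×10^6 → turbulent
ε/D = 0.0086/522 = 1.65×10^-5
Swamee-Jain: f = 0.01116
h_f = f(L/D)V²/(2g) = 0.01116·(780/0.522)·2.645²/(2·9.81) = 5.946 m

h_f ≈ 5.95 m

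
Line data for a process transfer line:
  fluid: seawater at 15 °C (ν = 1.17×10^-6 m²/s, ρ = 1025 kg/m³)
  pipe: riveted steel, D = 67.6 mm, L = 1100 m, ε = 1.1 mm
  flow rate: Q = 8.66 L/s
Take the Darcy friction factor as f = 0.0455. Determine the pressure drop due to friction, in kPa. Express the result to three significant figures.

Δp ≈ 2210 kPa

V = 4Q/(πD²) = 4·0.00866/(π·0.0676²) = 2.413 m/s
h_f = f(L/D)V²/(2g) = 0.04550·(1100/0.0676)·2.413²/(2·9.81) = 219.7 m
Δp = ρg·h_f = 1025·9.81·219.7 = 2209 kPa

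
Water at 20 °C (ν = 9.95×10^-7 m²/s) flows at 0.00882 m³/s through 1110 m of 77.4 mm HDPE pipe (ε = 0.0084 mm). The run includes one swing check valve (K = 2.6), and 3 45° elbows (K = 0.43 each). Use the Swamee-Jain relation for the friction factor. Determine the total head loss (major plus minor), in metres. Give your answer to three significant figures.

V = 4Q/(πD²) = 1.875 m/s; V²/2g = 0.1791 m
Re = 1.46×10^5, ε/D = 1.09×10^-4 → f = 0.01732 (Swamee-Jain)
Major: h_f = f(L/D)·V²/2g = 0.01732·14341·0.1791 = 44.48 m
Minor: ΣK = 3.89; h_m = ΣK·V²/2g = 0.6967 m
Total H_L = 44.48 + 0.6967 = 45.17 m

H_L ≈ 45.2 m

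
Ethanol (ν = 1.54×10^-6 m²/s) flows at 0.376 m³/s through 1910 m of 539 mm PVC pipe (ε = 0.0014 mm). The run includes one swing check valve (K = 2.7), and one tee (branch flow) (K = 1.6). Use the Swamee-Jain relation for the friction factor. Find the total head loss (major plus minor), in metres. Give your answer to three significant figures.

H_L ≈ 6.88 m

V = 4Q/(πD²) = 1.648 m/s; V²/2g = 0.1384 m
Re = 5.77×10^5, ε/D = 2.60×10^-6 → f = 0.01281 (Swamee-Jain)
Major: h_f = f(L/D)·V²/2g = 0.01281·3544·0.1384 = 6.282 m
Minor: ΣK = 4.30; h_m = ΣK·V²/2g = 0.5951 m
Total H_L = 6.282 + 0.5951 = 6.877 m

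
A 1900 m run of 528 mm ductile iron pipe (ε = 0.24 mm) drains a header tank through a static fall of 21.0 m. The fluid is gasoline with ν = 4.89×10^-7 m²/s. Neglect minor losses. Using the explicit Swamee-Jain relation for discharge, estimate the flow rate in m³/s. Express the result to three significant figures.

Swamee-Jain (Type II): Q = -0.965·√(gD⁵h_f/L)·ln[ε/(3.7D) + √(3.17ν²L/(gD³h_f))]
√(gD⁵h_f/L) = √(9.81·0.528⁵·21.0/1900) = 0.06670
ε/(3.7D) = 1.23×10^-4; √(3.17ν²L/(gD³h_f)) = 6.89×10^-6
Q = -0.965·0.06670·ln(1.297×10^-4) = 0.5761 m³/s
Check: V = 2.63 m/s, Re = 2.84×10^6, f = 0.01661, h_f = 21.1 m ≈ 21.0 m ✓

Q ≈ 0.576 m³/s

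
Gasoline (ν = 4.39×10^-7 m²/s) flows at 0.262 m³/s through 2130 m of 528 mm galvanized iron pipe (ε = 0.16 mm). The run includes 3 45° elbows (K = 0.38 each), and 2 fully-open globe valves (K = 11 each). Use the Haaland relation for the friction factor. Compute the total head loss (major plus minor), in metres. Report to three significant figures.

V = 4Q/(πD²) = 1.197 m/s; V²/2g = 0.07298 m
Re = 1.44×10^6, ε/D = 3.03×10^-4 → f = 0.01545 (Haaland)
Major: h_f = f(L/D)·V²/2g = 0.01545·4034·0.07298 = 4.548 m
Minor: ΣK = 23.1; h_m = ΣK·V²/2g = 1.689 m
Total H_L = 4.548 + 1.689 = 6.236 m

H_L ≈ 6.24 m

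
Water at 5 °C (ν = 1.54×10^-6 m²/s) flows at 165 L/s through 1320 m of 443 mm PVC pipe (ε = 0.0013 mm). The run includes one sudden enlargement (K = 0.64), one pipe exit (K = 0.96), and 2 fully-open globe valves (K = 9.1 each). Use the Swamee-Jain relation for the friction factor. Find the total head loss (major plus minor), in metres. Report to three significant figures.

V = 4Q/(πD²) = 1.070 m/s; V²/2g = 0.05841 m
Re = 3.08×10^5, ε/D = 2.93×10^-6 → f = 0.01434 (Swamee-Jain)
Major: h_f = f(L/D)·V²/2g = 0.01434·2980·0.05841 = 2.496 m
Minor: ΣK = 19.8; h_m = ΣK·V²/2g = 1.156 m
Total H_L = 2.496 + 1.156 = 3.652 m

H_L ≈ 3.65 m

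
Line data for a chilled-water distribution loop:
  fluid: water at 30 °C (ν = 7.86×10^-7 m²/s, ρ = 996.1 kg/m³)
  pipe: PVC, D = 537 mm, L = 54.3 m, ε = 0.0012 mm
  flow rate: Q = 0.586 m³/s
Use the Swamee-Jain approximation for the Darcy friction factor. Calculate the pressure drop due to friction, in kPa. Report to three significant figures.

Δp ≈ 3.59 kPa

V = 4Q/(πD²) = 4·0.586/(π·0.537²) = 2.587 m/s
Re = VD/ν = 2.587·0.537/7.86×10^-7 = 1.77×10^6 → turbulent
ε/D = 0.0012/537 = 2.23×10^-6
Swamee-Jain: f = 0.01065
h_f = f(L/D)V²/(2g) = 0.01065·(54.3/0.537)·2.587²/(2·9.81) = 0.3674 m
Δp = ρg·h_f = 996.1·9.81·0.3674 = 3.591 kPa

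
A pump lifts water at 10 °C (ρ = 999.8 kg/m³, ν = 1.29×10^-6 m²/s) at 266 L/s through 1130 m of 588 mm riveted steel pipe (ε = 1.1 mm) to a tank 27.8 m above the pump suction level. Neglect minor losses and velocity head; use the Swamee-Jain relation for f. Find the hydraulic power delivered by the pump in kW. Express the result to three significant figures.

V = 4Q/(πD²) = 0.9796 m/s; Re = 4.47×10^5; ε/D = 0.00187; f = 0.02356
h_f = f(L/D)V²/2g = 2.214 m
Total head H = z + h_f = 27.8 + 2.214 = 30.01 m
P_hyd = ρgQH = 999.8·9.81·0.266·30.01 = 78.31 kW

P_hyd ≈ 78.3 kW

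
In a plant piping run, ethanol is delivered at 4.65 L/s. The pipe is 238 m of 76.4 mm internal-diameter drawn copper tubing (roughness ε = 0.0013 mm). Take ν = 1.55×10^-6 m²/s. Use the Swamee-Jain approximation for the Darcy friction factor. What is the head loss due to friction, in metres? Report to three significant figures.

h_f ≈ 3.40 m

V = 4Q/(πD²) = 4·0.00465/(π·0.0764²) = 1.014 m/s
Re = VD/ν = 1.014·0.0764/1.55×10^-6 = 5.00×10^4 → turbulent
ε/D = 0.0013/76.4 = 1.70×10^-5
Swamee-Jain: f = 0.02083
h_f = f(L/D)V²/(2g) = 0.02083·(238/0.0764)·1.014²/(2·9.81) = 3.403 m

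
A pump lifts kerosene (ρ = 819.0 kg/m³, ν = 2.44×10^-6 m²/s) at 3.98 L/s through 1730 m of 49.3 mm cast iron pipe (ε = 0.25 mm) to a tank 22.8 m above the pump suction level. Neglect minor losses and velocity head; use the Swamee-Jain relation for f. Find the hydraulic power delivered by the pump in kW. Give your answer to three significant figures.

V = 4Q/(πD²) = 2.085 m/s; Re = 4.21×10^4; ε/D = 0.00507; f = 0.03298
h_f = f(L/D)V²/2g = 256.5 m
Total head H = z + h_f = 22.8 + 256.5 = 279.3 m
P_hyd = ρgQH = 819.0·9.81·0.00398·279.3 = 8.930 kW

P_hyd ≈ 8.93 kW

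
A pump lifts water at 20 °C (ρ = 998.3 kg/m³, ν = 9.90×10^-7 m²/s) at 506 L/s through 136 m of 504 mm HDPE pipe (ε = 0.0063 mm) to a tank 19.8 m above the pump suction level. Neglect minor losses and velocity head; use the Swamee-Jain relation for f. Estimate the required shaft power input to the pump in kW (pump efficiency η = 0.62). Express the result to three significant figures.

V = 4Q/(πD²) = 2.536 m/s; Re = 1.29×10^6; ε/D = 1.25×10^-5; f = 0.01148
h_f = f(L/D)V²/2g = 1.016 m
Total head H = z + h_f = 19.8 + 1.016 = 20.82 m
P_hyd = ρgQH = 998.3·9.81·0.506·20.82 = 103.1 kW
P_shaft = P_hyd/η = 103.1/0.62 = 166.4 kW

P_shaft ≈ 166 kW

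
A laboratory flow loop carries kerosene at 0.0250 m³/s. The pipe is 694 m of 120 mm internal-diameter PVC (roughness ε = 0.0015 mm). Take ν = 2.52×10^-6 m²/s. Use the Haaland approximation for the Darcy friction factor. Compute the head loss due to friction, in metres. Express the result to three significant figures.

V = 4Q/(πD²) = 4·0.0250/(π·0.120²) = 2.210 m/s
Re = VD/ν = 2.210·0.120/2.52×10^-6 = 1.05×10^5 → turbulent
ε/D = 0.0015/120 = 1.25×10^-5
Haaland: f = 0.01768
h_f = f(L/D)V²/(2g) = 0.01768·(694/0.120)·2.210²/(2·9.81) = 25.47 m

h_f ≈ 25.5 m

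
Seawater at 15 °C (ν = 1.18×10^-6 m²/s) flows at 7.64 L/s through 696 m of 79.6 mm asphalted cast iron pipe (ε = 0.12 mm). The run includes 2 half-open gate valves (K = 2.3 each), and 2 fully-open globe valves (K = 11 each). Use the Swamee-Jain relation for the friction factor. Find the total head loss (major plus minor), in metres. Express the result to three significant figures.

V = 4Q/(πD²) = 1.535 m/s; V²/2g = 0.1201 m
Re = 1.04×10^5, ε/D = 0.00151 → f = 0.02390 (Swamee-Jain)
Major: h_f = f(L/D)·V²/2g = 0.02390·8744·0.1201 = 25.11 m
Minor: ΣK = 26.6; h_m = ΣK·V²/2g = 3.195 m
Total H_L = 25.11 + 3.195 = 28.30 m

H_L ≈ 28.3 m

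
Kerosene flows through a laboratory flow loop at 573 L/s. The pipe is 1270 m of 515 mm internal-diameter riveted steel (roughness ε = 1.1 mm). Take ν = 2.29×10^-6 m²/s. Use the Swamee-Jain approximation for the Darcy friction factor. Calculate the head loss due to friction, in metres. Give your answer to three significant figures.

V = 4Q/(πD²) = 4·0.573/(π·0.515²) = 2.751 m/s
Re = VD/ν = 2.751·0.515/2.29×10^-6 = 6.19×10^5 → turbulent
ε/D = 1.1/515 = 0.00214
Swamee-Jain: f = 0.02422
h_f = f(L/D)V²/(2g) = 0.02422·(1270/0.515)·2.751²/(2·9.81) = 23.03 m

h_f ≈ 23.0 m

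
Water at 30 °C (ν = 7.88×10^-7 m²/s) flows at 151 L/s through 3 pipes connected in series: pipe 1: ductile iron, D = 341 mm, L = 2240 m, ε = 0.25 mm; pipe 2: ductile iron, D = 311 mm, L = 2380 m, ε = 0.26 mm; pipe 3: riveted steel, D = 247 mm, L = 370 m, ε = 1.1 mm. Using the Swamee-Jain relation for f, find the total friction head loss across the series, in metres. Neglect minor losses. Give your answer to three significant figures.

H ≈ 69.5 m

Pipe 1: V = 1.653 m/s, Re = 7.15×10^5, ε/D = 7.33×10^-4, f = 0.01887, h_1 = f(L/D)V²/2g = 17.27 m
Pipe 2: V = 1.988 m/s, Re = 7.85×10^5, ε/D = 8.36×10^-4, f = 0.01935, h_2 = f(L/D)V²/2g = 29.82 m
Pipe 3: V = 3.151 m/s, Re = 9.88×10^5, ε/D = 0.00445, f = 0.02950, h_3 = f(L/D)V²/2g = 22.37 m
Series → Q common, losses add: H = Σh = 69.45 m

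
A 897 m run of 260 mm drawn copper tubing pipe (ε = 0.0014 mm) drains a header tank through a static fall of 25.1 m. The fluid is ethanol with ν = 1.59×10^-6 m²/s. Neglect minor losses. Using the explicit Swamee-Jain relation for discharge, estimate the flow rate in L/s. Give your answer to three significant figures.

Q ≈ 176 L/s

Swamee-Jain (Type II): Q = -0.965·√(gD⁵h_f/L)·ln[ε/(3.7D) + √(3.17ν²L/(gD³h_f))]
√(gD⁵h_f/L) = √(9.81·0.260⁵·25.1/897) = 0.01806
ε/(3.7D) = 1.46×10^-6; √(3.17ν²L/(gD³h_f)) = 4.08×10^-5
Q = -0.965·0.01806·ln(4.221×10^-5) = 0.1755 m³/s
Check: V = 3.31 m/s, Re = 5.41×10^5, f = 0.01300, h_f = 25.0 m ≈ 25.1 m ✓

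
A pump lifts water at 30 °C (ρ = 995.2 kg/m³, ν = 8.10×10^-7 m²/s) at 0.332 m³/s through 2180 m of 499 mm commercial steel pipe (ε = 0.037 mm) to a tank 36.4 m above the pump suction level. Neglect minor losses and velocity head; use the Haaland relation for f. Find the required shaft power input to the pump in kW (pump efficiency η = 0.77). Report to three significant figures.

V = 4Q/(πD²) = 1.698 m/s; Re = 1.05×10^6; ε/D = 7.41×10^-5; f = 0.01287
h_f = f(L/D)V²/2g = 8.261 m
Total head H = z + h_f = 36.4 + 8.261 = 44.66 m
P_hyd = ρgQH = 995.2·9.81·0.332·44.66 = 144.8 kW
P_shaft = P_hyd/η = 144.8/0.77 = 188.0 kW

P_shaft ≈ 188 kW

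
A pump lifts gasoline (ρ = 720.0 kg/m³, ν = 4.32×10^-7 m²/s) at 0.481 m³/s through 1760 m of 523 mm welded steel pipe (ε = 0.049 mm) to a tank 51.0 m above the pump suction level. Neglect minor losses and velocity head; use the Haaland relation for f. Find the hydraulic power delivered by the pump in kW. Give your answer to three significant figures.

V = 4Q/(πD²) = 2.239 m/s; Re = 2.71×10^6; ε/D = 9.37×10^-5; f = 0.01244
h_f = f(L/D)V²/2g = 10.70 m
Total head H = z + h_f = 51.0 + 10.70 = 61.70 m
P_hyd = ρgQH = 720.0·9.81·0.481·61.70 = 209.6 kW

P_hyd ≈ 210 kW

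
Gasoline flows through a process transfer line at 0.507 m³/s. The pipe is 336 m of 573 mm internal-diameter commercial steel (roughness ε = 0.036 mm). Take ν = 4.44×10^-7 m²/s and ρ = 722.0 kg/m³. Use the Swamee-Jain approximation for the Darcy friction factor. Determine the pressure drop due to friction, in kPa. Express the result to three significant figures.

Δp ≈ 9.79 kPa

V = 4Q/(πD²) = 4·0.507/(π·0.573²) = 1.966 m/s
Re = VD/ν = 1.966·0.573/4.44×10^-7 = 2.54×10^6 → turbulent
ε/D = 0.036/573 = 6.28×10^-5
Swamee-Jain: f = 0.01197
h_f = f(L/D)V²/(2g) = 0.01197·(336/0.573)·1.966²/(2·9.81) = 1.382 m
Δp = ρg·h_f = 722.0·9.81·1.382 = 9.792 kPa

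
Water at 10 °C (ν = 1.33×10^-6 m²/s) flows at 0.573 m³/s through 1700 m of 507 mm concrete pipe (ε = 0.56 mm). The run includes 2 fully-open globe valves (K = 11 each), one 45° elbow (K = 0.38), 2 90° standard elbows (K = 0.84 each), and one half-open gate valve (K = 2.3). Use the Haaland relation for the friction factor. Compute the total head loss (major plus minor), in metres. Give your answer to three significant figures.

H_L ≈ 38.9 m

V = 4Q/(πD²) = 2.838 m/s; V²/2g = 0.4106 m
Re = 1.08×10^6, ε/D = 0.00110 → f = 0.02039 (Haaland)
Major: h_f = f(L/D)·V²/2g = 0.02039·3353·0.4106 = 28.07 m
Minor: ΣK = 26.4; h_m = ΣK·V²/2g = 10.82 m
Total H_L = 28.07 + 10.82 = 38.89 m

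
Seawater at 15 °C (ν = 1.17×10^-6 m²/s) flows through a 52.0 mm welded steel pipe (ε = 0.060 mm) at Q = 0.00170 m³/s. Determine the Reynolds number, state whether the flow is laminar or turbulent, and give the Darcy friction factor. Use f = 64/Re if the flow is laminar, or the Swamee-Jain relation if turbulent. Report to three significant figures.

V = 4Q/(πD²) = 0.8005 m/s
Re = VD/ν = 0.8005·0.0520/1.17×10^-6 = 3.56×10^4
Re > 4000 → turbulent; ε/D = 0.00115
Swamee-Jain: f = 0.02581

Re ≈ 3.56×10^4; turbulent; f ≈ 0.0258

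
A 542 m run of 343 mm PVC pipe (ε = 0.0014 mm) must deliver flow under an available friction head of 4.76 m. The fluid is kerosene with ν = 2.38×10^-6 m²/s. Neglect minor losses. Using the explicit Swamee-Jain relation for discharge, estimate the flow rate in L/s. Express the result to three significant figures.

Swamee-Jain (Type II): Q = -0.965·√(gD⁵h_f/L)·ln[ε/(3.7D) + √(3.17ν²L/(gD³h_f))]
√(gD⁵h_f/L) = √(9.81·0.343⁵·4.76/542) = 0.02022
ε/(3.7D) = 1.10×10^-6; √(3.17ν²L/(gD³h_f)) = 7.19×10^-5
Q = -0.965·0.02022·ln(7.297×10^-5) = 0.1859 m³/s
Check: V = 2.01 m/s, Re = 2.90×10^5, f = 0.01451, h_f = 4.73 m ≈ 4.76 m ✓

Q ≈ 186 L/s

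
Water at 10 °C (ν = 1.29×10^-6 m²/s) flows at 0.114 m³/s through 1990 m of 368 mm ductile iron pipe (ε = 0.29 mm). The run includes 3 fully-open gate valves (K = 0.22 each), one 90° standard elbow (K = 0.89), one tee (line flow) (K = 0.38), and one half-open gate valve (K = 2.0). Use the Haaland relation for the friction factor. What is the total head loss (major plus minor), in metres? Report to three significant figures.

H_L ≈ 6.42 m

V = 4Q/(πD²) = 1.072 m/s; V²/2g = 0.05855 m
Re = 3.06×10^5, ε/D = 7.88×10^-4 → f = 0.01956 (Haaland)
Major: h_f = f(L/D)·V²/2g = 0.01956·5408·0.05855 = 6.193 m
Minor: ΣK = 3.93; h_m = ΣK·V²/2g = 0.2301 m
Total H_L = 6.193 + 0.2301 = 6.424 m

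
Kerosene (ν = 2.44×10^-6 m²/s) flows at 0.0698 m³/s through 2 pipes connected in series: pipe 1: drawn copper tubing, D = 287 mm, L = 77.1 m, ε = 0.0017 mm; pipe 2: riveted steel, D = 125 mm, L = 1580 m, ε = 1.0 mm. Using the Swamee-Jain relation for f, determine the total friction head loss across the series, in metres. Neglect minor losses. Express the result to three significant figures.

H ≈ 741 m

Pipe 1: V = 1.079 m/s, Re = 1.27×10^5, ε/D = 5.92×10^-6, f = 0.01705, h_1 = f(L/D)V²/2g = 0.2717 m
Pipe 2: V = 5.688 m/s, Re = 2.91×10^5, ε/D = 0.00800, f = 0.03556, h_2 = f(L/D)V²/2g = 741.2 m
Series → Q common, losses add: H = Σh = 741.5 m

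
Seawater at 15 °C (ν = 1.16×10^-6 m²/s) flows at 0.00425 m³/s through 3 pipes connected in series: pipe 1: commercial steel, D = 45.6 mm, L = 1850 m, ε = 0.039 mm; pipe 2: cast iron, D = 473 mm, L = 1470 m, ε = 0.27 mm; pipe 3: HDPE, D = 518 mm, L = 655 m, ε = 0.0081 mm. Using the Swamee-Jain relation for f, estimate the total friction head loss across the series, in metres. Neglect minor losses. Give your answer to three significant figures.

Pipe 1: V = 2.602 m/s, Re = 1.02×10^5, ε/D = 8.55×10^-4, f = 0.02178, h_1 = f(L/D)V²/2g = 304.9 m
Pipe 2: V = 0.02419 m/s, Re = 9860, ε/D = 5.71×10^-4, f = 0.03207, h_2 = f(L/D)V²/2g = 0.002972 m
Pipe 3: V = 0.02017 m/s, Re = 9010, ε/D = 1.56×10^-5, f = 0.03191, h_3 = f(L/D)V²/2g = 8.364×10^-4 m
Series → Q common, losses add: H = Σh = 305.0 m

H ≈ 305 m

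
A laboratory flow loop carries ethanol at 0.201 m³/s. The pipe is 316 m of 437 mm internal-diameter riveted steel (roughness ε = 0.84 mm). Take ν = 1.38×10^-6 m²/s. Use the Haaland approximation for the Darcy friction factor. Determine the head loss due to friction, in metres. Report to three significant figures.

h_f ≈ 1.56 m

V = 4Q/(πD²) = 4·0.201/(π·0.437²) = 1.340 m/s
Re = VD/ν = 1.340·0.437/1.38×10^-6 = 4.24×10^5 → turbulent
ε/D = 0.84/437 = 0.00192
Haaland: f = 0.02361
h_f = f(L/D)V²/(2g) = 0.02361·(316/0.437)·1.340²/(2·9.81) = 1.563 m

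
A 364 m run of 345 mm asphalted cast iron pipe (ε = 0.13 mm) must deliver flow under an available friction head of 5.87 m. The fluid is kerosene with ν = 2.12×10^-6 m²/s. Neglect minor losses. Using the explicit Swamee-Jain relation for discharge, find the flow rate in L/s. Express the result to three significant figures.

Q ≈ 237 L/s

Swamee-Jain (Type II): Q = -0.965·√(gD⁵h_f/L)·ln[ε/(3.7D) + √(3.17ν²L/(gD³h_f))]
√(gD⁵h_f/L) = √(9.81·0.345⁵·5.87/364) = 0.02781
ε/(3.7D) = 1.02×10^-4; √(3.17ν²L/(gD³h_f)) = 4.68×10^-5
Q = -0.965·0.02781·ln(1.487×10^-4) = 0.2365 m³/s
Check: V = 2.53 m/s, Re = 4.12×10^5, f = 0.01716, h_f = 5.91 m ≈ 5.87 m ✓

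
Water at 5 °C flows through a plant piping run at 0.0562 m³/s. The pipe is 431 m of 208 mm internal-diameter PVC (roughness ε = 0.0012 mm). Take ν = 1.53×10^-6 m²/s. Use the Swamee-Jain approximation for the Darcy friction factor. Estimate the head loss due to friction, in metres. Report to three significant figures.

h_f ≈ 4.40 m

V = 4Q/(πD²) = 4·0.0562/(π·0.208²) = 1.654 m/s
Re = VD/ν = 1.654·0.208/1.53×10^-6 = 2.25×10^5 → turbulent
ε/D = 0.0012/208 = 5.77×10^-6
Swamee-Jain: f = 0.01524
h_f = f(L/D)V²/(2g) = 0.01524·(431/0.208)·1.654²/(2·9.81) = 4.403 m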